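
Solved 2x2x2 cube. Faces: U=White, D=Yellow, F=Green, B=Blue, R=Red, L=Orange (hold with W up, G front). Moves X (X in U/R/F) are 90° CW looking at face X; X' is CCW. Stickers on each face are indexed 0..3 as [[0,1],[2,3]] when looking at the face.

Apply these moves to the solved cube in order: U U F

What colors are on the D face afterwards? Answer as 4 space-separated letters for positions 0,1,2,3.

After move 1 (U): U=WWWW F=RRGG R=BBRR B=OOBB L=GGOO
After move 2 (U): U=WWWW F=BBGG R=OORR B=GGBB L=RROO
After move 3 (F): F=GBGB U=WWOR R=WOWR D=ROYY L=RYOY
Query: D face = ROYY

Answer: R O Y Y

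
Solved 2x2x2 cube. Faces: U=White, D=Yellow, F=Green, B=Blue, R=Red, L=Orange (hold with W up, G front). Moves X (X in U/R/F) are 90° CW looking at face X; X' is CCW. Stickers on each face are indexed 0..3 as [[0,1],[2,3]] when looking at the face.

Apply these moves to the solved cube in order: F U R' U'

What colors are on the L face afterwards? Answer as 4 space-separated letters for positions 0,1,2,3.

Answer: Y Y O Y

Derivation:
After move 1 (F): F=GGGG U=WWOO R=WRWR D=RRYY L=OYOY
After move 2 (U): U=OWOW F=WRGG R=BBWR B=OYBB L=GGOY
After move 3 (R'): R=BRBW U=OBOO F=WWGW D=RRYG B=YYRB
After move 4 (U'): U=BOOO F=GGGW R=WWBW B=BRRB L=YYOY
Query: L face = YYOY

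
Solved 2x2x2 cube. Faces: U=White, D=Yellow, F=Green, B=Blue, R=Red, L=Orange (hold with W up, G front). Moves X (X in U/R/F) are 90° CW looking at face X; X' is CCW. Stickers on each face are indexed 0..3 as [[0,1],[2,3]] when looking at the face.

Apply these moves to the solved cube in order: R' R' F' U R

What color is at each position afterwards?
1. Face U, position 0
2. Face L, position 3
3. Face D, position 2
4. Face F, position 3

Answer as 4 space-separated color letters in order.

Answer: R W Y W

Derivation:
After move 1 (R'): R=RRRR U=WBWB F=GWGW D=YGYG B=YBYB
After move 2 (R'): R=RRRR U=WYWY F=GBGB D=YWYW B=GBGB
After move 3 (F'): F=BBGG U=WYRR R=WRYR D=OOYW L=OYOW
After move 4 (U): U=RWRY F=WRGG R=GBYR B=OYGB L=BBOW
After move 5 (R): R=YGRB U=RRRG F=WOGW D=OGYO B=YYWB
Query 1: U[0] = R
Query 2: L[3] = W
Query 3: D[2] = Y
Query 4: F[3] = W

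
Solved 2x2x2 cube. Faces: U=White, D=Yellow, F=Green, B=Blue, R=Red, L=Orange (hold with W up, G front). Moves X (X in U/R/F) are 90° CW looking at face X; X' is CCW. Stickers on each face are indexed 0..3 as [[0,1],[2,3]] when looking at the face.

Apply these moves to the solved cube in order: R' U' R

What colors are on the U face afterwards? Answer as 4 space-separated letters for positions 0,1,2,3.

After move 1 (R'): R=RRRR U=WBWB F=GWGW D=YGYG B=YBYB
After move 2 (U'): U=BBWW F=OOGW R=GWRR B=RRYB L=YBOO
After move 3 (R): R=RGRW U=BOWW F=OGGG D=YYYR B=WRBB
Query: U face = BOWW

Answer: B O W W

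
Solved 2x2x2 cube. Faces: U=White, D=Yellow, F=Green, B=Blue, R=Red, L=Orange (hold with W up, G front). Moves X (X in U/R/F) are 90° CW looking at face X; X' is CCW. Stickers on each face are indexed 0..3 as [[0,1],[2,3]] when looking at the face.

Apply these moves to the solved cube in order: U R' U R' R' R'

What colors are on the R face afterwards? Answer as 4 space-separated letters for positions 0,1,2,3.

Answer: B Y R O

Derivation:
After move 1 (U): U=WWWW F=RRGG R=BBRR B=OOBB L=GGOO
After move 2 (R'): R=BRBR U=WBWO F=RWGW D=YRYG B=YOYB
After move 3 (U): U=WWOB F=BRGW R=YOBR B=GGYB L=RWOO
After move 4 (R'): R=ORYB U=WYOG F=BWGB D=YRYW B=GGRB
After move 5 (R'): R=RBOY U=WROG F=BYGG D=YWYB B=WGRB
After move 6 (R'): R=BYRO U=WROW F=BRGG D=YYYG B=BGWB
Query: R face = BYRO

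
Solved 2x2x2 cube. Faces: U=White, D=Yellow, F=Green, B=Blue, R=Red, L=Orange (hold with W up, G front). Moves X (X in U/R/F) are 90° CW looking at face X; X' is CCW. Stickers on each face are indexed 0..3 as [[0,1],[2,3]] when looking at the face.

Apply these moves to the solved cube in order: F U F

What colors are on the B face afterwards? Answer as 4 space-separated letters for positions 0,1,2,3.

Answer: O Y B B

Derivation:
After move 1 (F): F=GGGG U=WWOO R=WRWR D=RRYY L=OYOY
After move 2 (U): U=OWOW F=WRGG R=BBWR B=OYBB L=GGOY
After move 3 (F): F=GWGR U=OWYG R=OBWR D=WBYY L=GROR
Query: B face = OYBB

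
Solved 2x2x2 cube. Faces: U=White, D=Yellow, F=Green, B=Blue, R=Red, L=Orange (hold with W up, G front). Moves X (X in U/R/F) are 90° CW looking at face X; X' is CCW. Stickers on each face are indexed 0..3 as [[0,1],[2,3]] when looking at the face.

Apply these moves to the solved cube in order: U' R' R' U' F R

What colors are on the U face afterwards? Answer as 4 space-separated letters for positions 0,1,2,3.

Answer: Y B O B

Derivation:
After move 1 (U'): U=WWWW F=OOGG R=GGRR B=RRBB L=BBOO
After move 2 (R'): R=GRGR U=WBWR F=OWGW D=YOYG B=YRYB
After move 3 (R'): R=RRGG U=WYWY F=OBGR D=YWYW B=GROB
After move 4 (U'): U=YYWW F=BBGR R=OBGG B=RROB L=GROO
After move 5 (F): F=GBRB U=YYOR R=WBWG D=GOYW L=GYOW
After move 6 (R): R=WWGB U=YBOB F=GORW D=GOYR B=RRYB
Query: U face = YBOB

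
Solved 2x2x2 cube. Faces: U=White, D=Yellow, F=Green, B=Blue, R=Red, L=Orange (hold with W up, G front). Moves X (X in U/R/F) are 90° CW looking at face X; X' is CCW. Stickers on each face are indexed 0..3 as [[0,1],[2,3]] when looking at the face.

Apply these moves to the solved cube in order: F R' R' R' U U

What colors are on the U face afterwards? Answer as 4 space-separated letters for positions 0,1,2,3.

Answer: G O G W

Derivation:
After move 1 (F): F=GGGG U=WWOO R=WRWR D=RRYY L=OYOY
After move 2 (R'): R=RRWW U=WBOB F=GWGO D=RGYG B=YBRB
After move 3 (R'): R=RWRW U=WROY F=GBGB D=RWYO B=GBGB
After move 4 (R'): R=WWRR U=WGOG F=GRGY D=RBYB B=OBWB
After move 5 (U): U=OWGG F=WWGY R=OBRR B=OYWB L=GROY
After move 6 (U): U=GOGW F=OBGY R=OYRR B=GRWB L=WWOY
Query: U face = GOGW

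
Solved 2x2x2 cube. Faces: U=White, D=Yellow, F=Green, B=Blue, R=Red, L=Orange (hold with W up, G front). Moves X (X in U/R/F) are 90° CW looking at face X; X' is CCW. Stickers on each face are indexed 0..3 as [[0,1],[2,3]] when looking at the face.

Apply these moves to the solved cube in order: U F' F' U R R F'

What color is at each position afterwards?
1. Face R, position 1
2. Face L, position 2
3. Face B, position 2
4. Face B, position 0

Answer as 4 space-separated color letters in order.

Answer: G O B R

Derivation:
After move 1 (U): U=WWWW F=RRGG R=BBRR B=OOBB L=GGOO
After move 2 (F'): F=RGRG U=WWBR R=YBYR D=GOYY L=GWOW
After move 3 (F'): F=GGRR U=WWYY R=OBGR D=WWYY L=GROB
After move 4 (U): U=YWYW F=OBRR R=OOGR B=GRBB L=GGOB
After move 5 (R): R=GORO U=YBYR F=OWRY D=WBYG B=WRWB
After move 6 (R): R=RGOO U=YWYY F=OBRG D=WWYW B=RRBB
After move 7 (F'): F=BGOR U=YWRO R=WGWO D=GBYW L=GYOY
Query 1: R[1] = G
Query 2: L[2] = O
Query 3: B[2] = B
Query 4: B[0] = R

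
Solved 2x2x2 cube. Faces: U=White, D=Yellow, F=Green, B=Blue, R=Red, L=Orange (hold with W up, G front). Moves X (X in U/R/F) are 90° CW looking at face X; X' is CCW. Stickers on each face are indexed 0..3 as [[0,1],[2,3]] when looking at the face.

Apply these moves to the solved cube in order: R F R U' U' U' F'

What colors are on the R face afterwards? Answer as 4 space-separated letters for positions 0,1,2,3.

After move 1 (R): R=RRRR U=WGWG F=GYGY D=YBYB B=WBWB
After move 2 (F): F=GGYY U=WGOO R=WRGR D=RRYB L=OYOB
After move 3 (R): R=GWRR U=WGOY F=GRYB D=RWYW B=OBGB
After move 4 (U'): U=GYWO F=OYYB R=GRRR B=GWGB L=OBOB
After move 5 (U'): U=YOGW F=OBYB R=OYRR B=GRGB L=GWOB
After move 6 (U'): U=OWYG F=GWYB R=OBRR B=OYGB L=GROB
After move 7 (F'): F=WBGY U=OWOR R=WBRR D=RBYW L=GGOY
Query: R face = WBRR

Answer: W B R R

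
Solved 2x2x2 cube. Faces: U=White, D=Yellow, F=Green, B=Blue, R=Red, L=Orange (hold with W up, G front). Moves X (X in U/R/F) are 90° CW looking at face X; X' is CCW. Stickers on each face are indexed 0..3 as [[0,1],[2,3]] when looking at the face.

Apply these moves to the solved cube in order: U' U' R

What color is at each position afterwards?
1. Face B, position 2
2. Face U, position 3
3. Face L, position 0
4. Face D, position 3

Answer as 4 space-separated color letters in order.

Answer: W G R G

Derivation:
After move 1 (U'): U=WWWW F=OOGG R=GGRR B=RRBB L=BBOO
After move 2 (U'): U=WWWW F=BBGG R=OORR B=GGBB L=RROO
After move 3 (R): R=RORO U=WBWG F=BYGY D=YBYG B=WGWB
Query 1: B[2] = W
Query 2: U[3] = G
Query 3: L[0] = R
Query 4: D[3] = G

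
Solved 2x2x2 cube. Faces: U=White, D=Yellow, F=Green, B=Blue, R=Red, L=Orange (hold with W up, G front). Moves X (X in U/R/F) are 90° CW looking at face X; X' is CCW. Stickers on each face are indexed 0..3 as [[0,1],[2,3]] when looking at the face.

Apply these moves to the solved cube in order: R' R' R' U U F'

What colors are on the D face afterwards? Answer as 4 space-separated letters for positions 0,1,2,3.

After move 1 (R'): R=RRRR U=WBWB F=GWGW D=YGYG B=YBYB
After move 2 (R'): R=RRRR U=WYWY F=GBGB D=YWYW B=GBGB
After move 3 (R'): R=RRRR U=WGWG F=GYGY D=YBYB B=WBWB
After move 4 (U): U=WWGG F=RRGY R=WBRR B=OOWB L=GYOO
After move 5 (U): U=GWGW F=WBGY R=OORR B=GYWB L=RROO
After move 6 (F'): F=BYWG U=GWOR R=BOYR D=ROYB L=RWOG
Query: D face = ROYB

Answer: R O Y B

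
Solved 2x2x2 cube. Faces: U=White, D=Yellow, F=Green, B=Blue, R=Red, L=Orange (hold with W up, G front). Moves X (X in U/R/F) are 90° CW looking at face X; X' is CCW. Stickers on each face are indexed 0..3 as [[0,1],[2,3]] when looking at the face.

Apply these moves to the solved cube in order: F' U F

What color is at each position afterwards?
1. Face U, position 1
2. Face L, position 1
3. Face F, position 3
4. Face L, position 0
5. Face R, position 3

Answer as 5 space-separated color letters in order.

Answer: W O R G R

Derivation:
After move 1 (F'): F=GGGG U=WWRR R=YRYR D=OOYY L=OWOW
After move 2 (U): U=RWRW F=YRGG R=BBYR B=OWBB L=GGOW
After move 3 (F): F=GYGR U=RWWG R=RBWR D=YBYY L=GOOO
Query 1: U[1] = W
Query 2: L[1] = O
Query 3: F[3] = R
Query 4: L[0] = G
Query 5: R[3] = R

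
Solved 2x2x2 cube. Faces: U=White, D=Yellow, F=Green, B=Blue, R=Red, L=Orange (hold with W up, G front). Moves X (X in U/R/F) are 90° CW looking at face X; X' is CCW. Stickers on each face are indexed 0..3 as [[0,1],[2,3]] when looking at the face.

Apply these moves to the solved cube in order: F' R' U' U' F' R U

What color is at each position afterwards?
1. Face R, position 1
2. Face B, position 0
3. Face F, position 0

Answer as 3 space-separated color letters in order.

Answer: W R O

Derivation:
After move 1 (F'): F=GGGG U=WWRR R=YRYR D=OOYY L=OWOW
After move 2 (R'): R=RRYY U=WBRB F=GWGR D=OGYG B=YBOB
After move 3 (U'): U=BBWR F=OWGR R=GWYY B=RROB L=YBOW
After move 4 (U'): U=BRBW F=YBGR R=OWYY B=GWOB L=RROW
After move 5 (F'): F=BRYG U=BROY R=GWOY D=RWYG L=RWOB
After move 6 (R): R=OGYW U=BROG F=BWYG D=ROYG B=YWRB
After move 7 (U): U=OBGR F=OGYG R=YWYW B=RWRB L=BWOB
Query 1: R[1] = W
Query 2: B[0] = R
Query 3: F[0] = O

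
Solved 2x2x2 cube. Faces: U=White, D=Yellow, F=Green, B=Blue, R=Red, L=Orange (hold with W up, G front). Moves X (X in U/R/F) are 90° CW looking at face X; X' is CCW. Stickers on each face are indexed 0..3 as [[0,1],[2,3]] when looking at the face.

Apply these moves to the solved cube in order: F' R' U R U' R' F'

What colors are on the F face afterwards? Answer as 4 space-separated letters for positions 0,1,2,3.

After move 1 (F'): F=GGGG U=WWRR R=YRYR D=OOYY L=OWOW
After move 2 (R'): R=RRYY U=WBRB F=GWGR D=OGYG B=YBOB
After move 3 (U): U=RWBB F=RRGR R=YBYY B=OWOB L=GWOW
After move 4 (R): R=YYYB U=RRBR F=RGGG D=OOYO B=BWWB
After move 5 (U'): U=RRRB F=GWGG R=RGYB B=YYWB L=BWOW
After move 6 (R'): R=GBRY U=RWRY F=GRGB D=OWYG B=OYOB
After move 7 (F'): F=RBGG U=RWGR R=WBOY D=WWYG L=BYOR
Query: F face = RBGG

Answer: R B G G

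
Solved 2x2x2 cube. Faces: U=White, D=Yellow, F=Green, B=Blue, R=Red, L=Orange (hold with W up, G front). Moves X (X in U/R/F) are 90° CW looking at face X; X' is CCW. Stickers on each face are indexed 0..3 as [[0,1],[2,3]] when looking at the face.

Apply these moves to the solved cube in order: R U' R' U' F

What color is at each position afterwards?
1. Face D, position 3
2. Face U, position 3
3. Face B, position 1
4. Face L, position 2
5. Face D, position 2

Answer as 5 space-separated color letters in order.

Answer: Y R R O Y

Derivation:
After move 1 (R): R=RRRR U=WGWG F=GYGY D=YBYB B=WBWB
After move 2 (U'): U=GGWW F=OOGY R=GYRR B=RRWB L=WBOO
After move 3 (R'): R=YRGR U=GWWR F=OGGW D=YOYY B=BRBB
After move 4 (U'): U=WRGW F=WBGW R=OGGR B=YRBB L=BROO
After move 5 (F): F=GWWB U=WROR R=GGWR D=GOYY L=BYOO
Query 1: D[3] = Y
Query 2: U[3] = R
Query 3: B[1] = R
Query 4: L[2] = O
Query 5: D[2] = Y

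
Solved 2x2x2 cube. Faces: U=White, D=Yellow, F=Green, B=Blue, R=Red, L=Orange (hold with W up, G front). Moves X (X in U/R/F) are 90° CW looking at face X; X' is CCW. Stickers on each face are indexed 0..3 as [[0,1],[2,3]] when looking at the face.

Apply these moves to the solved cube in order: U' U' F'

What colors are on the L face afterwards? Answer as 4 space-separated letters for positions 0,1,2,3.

Answer: R W O W

Derivation:
After move 1 (U'): U=WWWW F=OOGG R=GGRR B=RRBB L=BBOO
After move 2 (U'): U=WWWW F=BBGG R=OORR B=GGBB L=RROO
After move 3 (F'): F=BGBG U=WWOR R=YOYR D=ROYY L=RWOW
Query: L face = RWOW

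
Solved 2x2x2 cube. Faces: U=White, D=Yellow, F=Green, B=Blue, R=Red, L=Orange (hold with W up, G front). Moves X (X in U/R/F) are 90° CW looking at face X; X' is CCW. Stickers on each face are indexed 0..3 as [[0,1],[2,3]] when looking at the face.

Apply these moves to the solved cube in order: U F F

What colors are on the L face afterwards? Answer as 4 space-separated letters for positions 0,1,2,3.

Answer: G R O B

Derivation:
After move 1 (U): U=WWWW F=RRGG R=BBRR B=OOBB L=GGOO
After move 2 (F): F=GRGR U=WWOG R=WBWR D=RBYY L=GYOY
After move 3 (F): F=GGRR U=WWYY R=OBGR D=WWYY L=GROB
Query: L face = GROB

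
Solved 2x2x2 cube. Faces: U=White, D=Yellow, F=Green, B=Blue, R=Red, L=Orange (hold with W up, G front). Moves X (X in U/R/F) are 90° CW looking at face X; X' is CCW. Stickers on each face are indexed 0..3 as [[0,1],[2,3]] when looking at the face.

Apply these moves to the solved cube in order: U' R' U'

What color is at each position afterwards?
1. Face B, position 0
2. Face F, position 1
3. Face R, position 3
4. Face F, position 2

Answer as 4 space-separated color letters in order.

Answer: G B R G

Derivation:
After move 1 (U'): U=WWWW F=OOGG R=GGRR B=RRBB L=BBOO
After move 2 (R'): R=GRGR U=WBWR F=OWGW D=YOYG B=YRYB
After move 3 (U'): U=BRWW F=BBGW R=OWGR B=GRYB L=YROO
Query 1: B[0] = G
Query 2: F[1] = B
Query 3: R[3] = R
Query 4: F[2] = G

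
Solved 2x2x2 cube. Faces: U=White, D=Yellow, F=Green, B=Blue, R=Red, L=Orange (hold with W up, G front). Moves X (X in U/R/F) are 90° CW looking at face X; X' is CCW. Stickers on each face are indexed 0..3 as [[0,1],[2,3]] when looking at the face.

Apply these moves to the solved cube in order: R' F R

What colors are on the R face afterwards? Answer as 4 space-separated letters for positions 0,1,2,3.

After move 1 (R'): R=RRRR U=WBWB F=GWGW D=YGYG B=YBYB
After move 2 (F): F=GGWW U=WBOO R=WRBR D=RRYG L=OYOG
After move 3 (R): R=BWRR U=WGOW F=GRWG D=RYYY B=OBBB
Query: R face = BWRR

Answer: B W R R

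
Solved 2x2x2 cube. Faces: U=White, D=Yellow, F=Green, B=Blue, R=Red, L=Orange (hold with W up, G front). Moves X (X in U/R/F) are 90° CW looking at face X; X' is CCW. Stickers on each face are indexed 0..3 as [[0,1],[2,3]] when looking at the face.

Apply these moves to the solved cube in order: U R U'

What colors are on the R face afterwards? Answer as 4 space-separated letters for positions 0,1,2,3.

After move 1 (U): U=WWWW F=RRGG R=BBRR B=OOBB L=GGOO
After move 2 (R): R=RBRB U=WRWG F=RYGY D=YBYO B=WOWB
After move 3 (U'): U=RGWW F=GGGY R=RYRB B=RBWB L=WOOO
Query: R face = RYRB

Answer: R Y R B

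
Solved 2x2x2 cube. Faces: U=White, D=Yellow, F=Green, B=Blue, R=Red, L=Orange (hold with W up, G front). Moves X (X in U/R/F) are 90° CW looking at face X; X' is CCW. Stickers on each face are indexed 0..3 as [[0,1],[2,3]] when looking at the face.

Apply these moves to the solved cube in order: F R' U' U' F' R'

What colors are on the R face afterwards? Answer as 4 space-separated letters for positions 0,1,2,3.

After move 1 (F): F=GGGG U=WWOO R=WRWR D=RRYY L=OYOY
After move 2 (R'): R=RRWW U=WBOB F=GWGO D=RGYG B=YBRB
After move 3 (U'): U=BBWO F=OYGO R=GWWW B=RRRB L=YBOY
After move 4 (U'): U=BOBW F=YBGO R=OYWW B=GWRB L=RROY
After move 5 (F'): F=BOYG U=BOOW R=GYRW D=RYYG L=RWOB
After move 6 (R'): R=YWGR U=BROG F=BOYW D=ROYG B=GWYB
Query: R face = YWGR

Answer: Y W G R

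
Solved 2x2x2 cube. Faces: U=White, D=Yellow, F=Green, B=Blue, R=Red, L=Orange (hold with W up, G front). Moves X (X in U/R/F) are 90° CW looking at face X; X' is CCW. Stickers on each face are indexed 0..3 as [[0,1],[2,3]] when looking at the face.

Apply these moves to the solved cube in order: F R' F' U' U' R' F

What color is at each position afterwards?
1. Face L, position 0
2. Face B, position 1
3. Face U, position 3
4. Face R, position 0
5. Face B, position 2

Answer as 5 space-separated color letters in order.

After move 1 (F): F=GGGG U=WWOO R=WRWR D=RRYY L=OYOY
After move 2 (R'): R=RRWW U=WBOB F=GWGO D=RGYG B=YBRB
After move 3 (F'): F=WOGG U=WBRW R=GRRW D=YYYG L=OBOO
After move 4 (U'): U=BWWR F=OBGG R=WORW B=GRRB L=YBOO
After move 5 (U'): U=WRBW F=YBGG R=OBRW B=WORB L=GROO
After move 6 (R'): R=BWOR U=WRBW F=YRGW D=YBYG B=GOYB
After move 7 (F): F=GYWR U=WROR R=BWWR D=OBYG L=GYOB
Query 1: L[0] = G
Query 2: B[1] = O
Query 3: U[3] = R
Query 4: R[0] = B
Query 5: B[2] = Y

Answer: G O R B Y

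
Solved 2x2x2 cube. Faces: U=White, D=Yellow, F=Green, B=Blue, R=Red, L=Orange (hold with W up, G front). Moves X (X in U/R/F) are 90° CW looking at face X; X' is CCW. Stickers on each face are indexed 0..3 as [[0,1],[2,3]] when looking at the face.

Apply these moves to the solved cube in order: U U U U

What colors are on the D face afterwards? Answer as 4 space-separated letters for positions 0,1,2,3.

Answer: Y Y Y Y

Derivation:
After move 1 (U): U=WWWW F=RRGG R=BBRR B=OOBB L=GGOO
After move 2 (U): U=WWWW F=BBGG R=OORR B=GGBB L=RROO
After move 3 (U): U=WWWW F=OOGG R=GGRR B=RRBB L=BBOO
After move 4 (U): U=WWWW F=GGGG R=RRRR B=BBBB L=OOOO
Query: D face = YYYY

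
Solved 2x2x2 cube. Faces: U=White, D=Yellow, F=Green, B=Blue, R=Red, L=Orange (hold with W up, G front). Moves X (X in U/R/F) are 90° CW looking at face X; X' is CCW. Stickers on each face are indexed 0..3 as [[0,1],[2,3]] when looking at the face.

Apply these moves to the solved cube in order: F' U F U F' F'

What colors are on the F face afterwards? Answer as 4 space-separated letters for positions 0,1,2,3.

Answer: R G B R

Derivation:
After move 1 (F'): F=GGGG U=WWRR R=YRYR D=OOYY L=OWOW
After move 2 (U): U=RWRW F=YRGG R=BBYR B=OWBB L=GGOW
After move 3 (F): F=GYGR U=RWWG R=RBWR D=YBYY L=GOOO
After move 4 (U): U=WRGW F=RBGR R=OWWR B=GOBB L=GYOO
After move 5 (F'): F=BRRG U=WROW R=BWYR D=YOYY L=GWOG
After move 6 (F'): F=RGBR U=WRBY R=OWYR D=WGYY L=GWOO
Query: F face = RGBR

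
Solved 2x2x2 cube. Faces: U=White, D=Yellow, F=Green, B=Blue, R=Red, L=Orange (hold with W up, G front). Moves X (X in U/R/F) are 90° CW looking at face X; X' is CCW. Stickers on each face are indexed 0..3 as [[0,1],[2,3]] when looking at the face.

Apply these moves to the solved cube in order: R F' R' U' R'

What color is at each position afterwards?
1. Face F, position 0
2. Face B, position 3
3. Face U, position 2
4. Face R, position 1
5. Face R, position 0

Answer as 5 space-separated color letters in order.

Answer: O B W Y G

Derivation:
After move 1 (R): R=RRRR U=WGWG F=GYGY D=YBYB B=WBWB
After move 2 (F'): F=YYGG U=WGRR R=BRYR D=OOYB L=OGOW
After move 3 (R'): R=RRBY U=WWRW F=YGGR D=OYYG B=BBOB
After move 4 (U'): U=WWWR F=OGGR R=YGBY B=RROB L=BBOW
After move 5 (R'): R=GYYB U=WOWR F=OWGR D=OGYR B=GRYB
Query 1: F[0] = O
Query 2: B[3] = B
Query 3: U[2] = W
Query 4: R[1] = Y
Query 5: R[0] = G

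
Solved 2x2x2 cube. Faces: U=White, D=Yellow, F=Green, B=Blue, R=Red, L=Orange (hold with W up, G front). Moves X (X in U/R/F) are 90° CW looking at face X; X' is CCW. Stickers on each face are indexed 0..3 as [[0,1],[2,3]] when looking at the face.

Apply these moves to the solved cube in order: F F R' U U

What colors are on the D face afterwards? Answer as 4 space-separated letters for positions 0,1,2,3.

Answer: W G Y G

Derivation:
After move 1 (F): F=GGGG U=WWOO R=WRWR D=RRYY L=OYOY
After move 2 (F): F=GGGG U=WWYY R=OROR D=WWYY L=OROR
After move 3 (R'): R=RROO U=WBYB F=GWGY D=WGYG B=YBWB
After move 4 (U): U=YWBB F=RRGY R=YBOO B=ORWB L=GWOR
After move 5 (U): U=BYBW F=YBGY R=OROO B=GWWB L=RROR
Query: D face = WGYG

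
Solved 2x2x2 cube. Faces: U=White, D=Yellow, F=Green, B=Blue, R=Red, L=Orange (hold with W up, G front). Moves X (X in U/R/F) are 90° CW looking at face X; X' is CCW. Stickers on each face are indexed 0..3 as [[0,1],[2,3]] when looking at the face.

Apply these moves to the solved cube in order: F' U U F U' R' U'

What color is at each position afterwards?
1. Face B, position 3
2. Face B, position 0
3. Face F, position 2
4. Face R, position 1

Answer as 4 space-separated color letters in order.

Answer: B B G R

Derivation:
After move 1 (F'): F=GGGG U=WWRR R=YRYR D=OOYY L=OWOW
After move 2 (U): U=RWRW F=YRGG R=BBYR B=OWBB L=GGOW
After move 3 (U): U=RRWW F=BBGG R=OWYR B=GGBB L=YROW
After move 4 (F): F=GBGB U=RRWR R=WWWR D=YOYY L=YOOO
After move 5 (U'): U=RRRW F=YOGB R=GBWR B=WWBB L=GGOO
After move 6 (R'): R=BRGW U=RBRW F=YRGW D=YOYB B=YWOB
After move 7 (U'): U=BWRR F=GGGW R=YRGW B=BROB L=YWOO
Query 1: B[3] = B
Query 2: B[0] = B
Query 3: F[2] = G
Query 4: R[1] = R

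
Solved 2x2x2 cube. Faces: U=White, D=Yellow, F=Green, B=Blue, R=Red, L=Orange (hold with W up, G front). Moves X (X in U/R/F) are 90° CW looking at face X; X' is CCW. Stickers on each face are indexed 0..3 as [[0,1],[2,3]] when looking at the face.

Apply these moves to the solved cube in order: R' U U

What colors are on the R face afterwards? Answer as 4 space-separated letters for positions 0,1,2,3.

Answer: O O R R

Derivation:
After move 1 (R'): R=RRRR U=WBWB F=GWGW D=YGYG B=YBYB
After move 2 (U): U=WWBB F=RRGW R=YBRR B=OOYB L=GWOO
After move 3 (U): U=BWBW F=YBGW R=OORR B=GWYB L=RROO
Query: R face = OORR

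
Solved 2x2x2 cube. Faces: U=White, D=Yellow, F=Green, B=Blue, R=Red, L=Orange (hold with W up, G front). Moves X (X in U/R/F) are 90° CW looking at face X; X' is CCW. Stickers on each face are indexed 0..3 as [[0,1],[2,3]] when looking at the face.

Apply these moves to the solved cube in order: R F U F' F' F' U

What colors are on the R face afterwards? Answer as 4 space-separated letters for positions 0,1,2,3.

Answer: O Y G R

Derivation:
After move 1 (R): R=RRRR U=WGWG F=GYGY D=YBYB B=WBWB
After move 2 (F): F=GGYY U=WGOO R=WRGR D=RRYB L=OYOB
After move 3 (U): U=OWOG F=WRYY R=WBGR B=OYWB L=GGOB
After move 4 (F'): F=RYWY U=OWWG R=RBRR D=GBYB L=GGOO
After move 5 (F'): F=YYRW U=OWRR R=BBGR D=GOYB L=GGOW
After move 6 (F'): F=YWYR U=OWBG R=OBGR D=GWYB L=GROR
After move 7 (U): U=BOGW F=OBYR R=OYGR B=GRWB L=YWOR
Query: R face = OYGR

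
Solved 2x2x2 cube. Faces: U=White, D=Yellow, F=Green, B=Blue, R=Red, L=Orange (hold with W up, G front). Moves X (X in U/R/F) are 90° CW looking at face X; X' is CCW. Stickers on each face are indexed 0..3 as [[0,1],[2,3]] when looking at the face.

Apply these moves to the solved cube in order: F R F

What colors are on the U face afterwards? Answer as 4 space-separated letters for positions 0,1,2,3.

After move 1 (F): F=GGGG U=WWOO R=WRWR D=RRYY L=OYOY
After move 2 (R): R=WWRR U=WGOG F=GRGY D=RBYB B=OBWB
After move 3 (F): F=GGYR U=WGYY R=OWGR D=RWYB L=OROB
Query: U face = WGYY

Answer: W G Y Y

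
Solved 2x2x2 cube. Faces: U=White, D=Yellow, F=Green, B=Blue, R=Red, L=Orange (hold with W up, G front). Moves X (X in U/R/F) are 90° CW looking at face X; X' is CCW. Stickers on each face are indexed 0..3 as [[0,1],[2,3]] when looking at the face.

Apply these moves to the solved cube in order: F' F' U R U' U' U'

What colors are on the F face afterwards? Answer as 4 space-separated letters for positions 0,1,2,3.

After move 1 (F'): F=GGGG U=WWRR R=YRYR D=OOYY L=OWOW
After move 2 (F'): F=GGGG U=WWYY R=OROR D=WWYY L=OROR
After move 3 (U): U=YWYW F=ORGG R=BBOR B=ORBB L=GGOR
After move 4 (R): R=OBRB U=YRYG F=OWGY D=WBYO B=WRWB
After move 5 (U'): U=RGYY F=GGGY R=OWRB B=OBWB L=WROR
After move 6 (U'): U=GYRY F=WRGY R=GGRB B=OWWB L=OBOR
After move 7 (U'): U=YYGR F=OBGY R=WRRB B=GGWB L=OWOR
Query: F face = OBGY

Answer: O B G Y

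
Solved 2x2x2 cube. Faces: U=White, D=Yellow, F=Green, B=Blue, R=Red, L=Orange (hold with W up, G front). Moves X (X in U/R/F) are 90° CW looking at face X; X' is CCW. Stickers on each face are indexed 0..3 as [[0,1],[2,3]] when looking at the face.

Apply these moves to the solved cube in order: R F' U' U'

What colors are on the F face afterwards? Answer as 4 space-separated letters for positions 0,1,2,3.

Answer: W B G G

Derivation:
After move 1 (R): R=RRRR U=WGWG F=GYGY D=YBYB B=WBWB
After move 2 (F'): F=YYGG U=WGRR R=BRYR D=OOYB L=OGOW
After move 3 (U'): U=GRWR F=OGGG R=YYYR B=BRWB L=WBOW
After move 4 (U'): U=RRGW F=WBGG R=OGYR B=YYWB L=BROW
Query: F face = WBGG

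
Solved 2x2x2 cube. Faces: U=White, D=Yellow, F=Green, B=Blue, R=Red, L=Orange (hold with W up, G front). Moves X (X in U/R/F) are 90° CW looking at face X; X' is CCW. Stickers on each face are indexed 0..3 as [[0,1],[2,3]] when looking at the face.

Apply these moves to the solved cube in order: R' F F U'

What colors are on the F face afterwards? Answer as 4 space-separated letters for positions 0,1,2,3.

Answer: O R W G

Derivation:
After move 1 (R'): R=RRRR U=WBWB F=GWGW D=YGYG B=YBYB
After move 2 (F): F=GGWW U=WBOO R=WRBR D=RRYG L=OYOG
After move 3 (F): F=WGWG U=WBGY R=OROR D=BWYG L=OROR
After move 4 (U'): U=BYWG F=ORWG R=WGOR B=ORYB L=YBOR
Query: F face = ORWG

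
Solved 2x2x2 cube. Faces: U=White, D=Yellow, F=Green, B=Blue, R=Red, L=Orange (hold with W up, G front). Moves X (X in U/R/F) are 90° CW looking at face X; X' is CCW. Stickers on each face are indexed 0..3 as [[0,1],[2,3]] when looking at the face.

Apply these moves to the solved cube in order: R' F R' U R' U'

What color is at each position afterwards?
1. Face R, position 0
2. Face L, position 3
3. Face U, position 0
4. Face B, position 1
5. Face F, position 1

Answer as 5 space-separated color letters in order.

After move 1 (R'): R=RRRR U=WBWB F=GWGW D=YGYG B=YBYB
After move 2 (F): F=GGWW U=WBOO R=WRBR D=RRYG L=OYOG
After move 3 (R'): R=RRWB U=WYOY F=GBWO D=RGYW B=GBRB
After move 4 (U): U=OWYY F=RRWO R=GBWB B=OYRB L=GBOG
After move 5 (R'): R=BBGW U=ORYO F=RWWY D=RRYO B=WYGB
After move 6 (U'): U=ROOY F=GBWY R=RWGW B=BBGB L=WYOG
Query 1: R[0] = R
Query 2: L[3] = G
Query 3: U[0] = R
Query 4: B[1] = B
Query 5: F[1] = B

Answer: R G R B B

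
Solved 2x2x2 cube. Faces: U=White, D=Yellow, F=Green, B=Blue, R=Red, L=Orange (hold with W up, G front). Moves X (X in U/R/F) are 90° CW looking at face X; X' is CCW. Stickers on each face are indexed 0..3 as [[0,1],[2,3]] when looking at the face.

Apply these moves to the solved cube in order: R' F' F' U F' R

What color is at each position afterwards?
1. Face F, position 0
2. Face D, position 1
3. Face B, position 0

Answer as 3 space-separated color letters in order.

Answer: R Y O

Derivation:
After move 1 (R'): R=RRRR U=WBWB F=GWGW D=YGYG B=YBYB
After move 2 (F'): F=WWGG U=WBRR R=GRYR D=OOYG L=OBOW
After move 3 (F'): F=WGWG U=WBGY R=OROR D=BWYG L=OROR
After move 4 (U): U=GWYB F=ORWG R=YBOR B=ORYB L=WGOR
After move 5 (F'): F=RGOW U=GWYO R=WBBR D=GRYG L=WBOY
After move 6 (R): R=BWRB U=GGYW F=RROG D=GYYO B=ORWB
Query 1: F[0] = R
Query 2: D[1] = Y
Query 3: B[0] = O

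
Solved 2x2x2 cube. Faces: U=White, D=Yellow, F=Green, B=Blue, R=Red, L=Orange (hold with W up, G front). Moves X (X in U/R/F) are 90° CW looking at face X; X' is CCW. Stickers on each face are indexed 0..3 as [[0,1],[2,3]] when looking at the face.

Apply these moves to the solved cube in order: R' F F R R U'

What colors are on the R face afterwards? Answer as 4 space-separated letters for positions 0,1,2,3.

After move 1 (R'): R=RRRR U=WBWB F=GWGW D=YGYG B=YBYB
After move 2 (F): F=GGWW U=WBOO R=WRBR D=RRYG L=OYOG
After move 3 (F): F=WGWG U=WBGY R=OROR D=BWYG L=OROR
After move 4 (R): R=OORR U=WGGG F=WWWG D=BYYY B=YBBB
After move 5 (R): R=RORO U=WWGG F=WYWY D=BBYY B=GBGB
After move 6 (U'): U=WGWG F=ORWY R=WYRO B=ROGB L=GBOR
Query: R face = WYRO

Answer: W Y R O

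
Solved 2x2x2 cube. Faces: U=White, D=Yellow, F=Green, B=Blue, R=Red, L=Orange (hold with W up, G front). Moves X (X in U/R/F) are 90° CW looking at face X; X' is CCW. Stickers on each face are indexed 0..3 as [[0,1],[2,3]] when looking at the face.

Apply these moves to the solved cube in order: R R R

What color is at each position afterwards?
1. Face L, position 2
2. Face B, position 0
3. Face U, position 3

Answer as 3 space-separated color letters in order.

Answer: O Y B

Derivation:
After move 1 (R): R=RRRR U=WGWG F=GYGY D=YBYB B=WBWB
After move 2 (R): R=RRRR U=WYWY F=GBGB D=YWYW B=GBGB
After move 3 (R): R=RRRR U=WBWB F=GWGW D=YGYG B=YBYB
Query 1: L[2] = O
Query 2: B[0] = Y
Query 3: U[3] = B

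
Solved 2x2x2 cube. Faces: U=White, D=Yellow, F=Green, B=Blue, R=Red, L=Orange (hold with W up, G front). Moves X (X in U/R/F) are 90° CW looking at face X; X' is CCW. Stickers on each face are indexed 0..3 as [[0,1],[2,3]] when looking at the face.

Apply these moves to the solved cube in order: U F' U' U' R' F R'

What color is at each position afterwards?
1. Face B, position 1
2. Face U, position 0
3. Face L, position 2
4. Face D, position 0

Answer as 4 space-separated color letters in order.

After move 1 (U): U=WWWW F=RRGG R=BBRR B=OOBB L=GGOO
After move 2 (F'): F=RGRG U=WWBR R=YBYR D=GOYY L=GWOW
After move 3 (U'): U=WRWB F=GWRG R=RGYR B=YBBB L=OOOW
After move 4 (U'): U=RBWW F=OORG R=GWYR B=RGBB L=YBOW
After move 5 (R'): R=WRGY U=RBWR F=OBRW D=GOYG B=YGOB
After move 6 (F): F=ROWB U=RBWB R=WRRY D=GWYG L=YGOO
After move 7 (R'): R=RYWR U=ROWY F=RBWB D=GOYB B=GGWB
Query 1: B[1] = G
Query 2: U[0] = R
Query 3: L[2] = O
Query 4: D[0] = G

Answer: G R O G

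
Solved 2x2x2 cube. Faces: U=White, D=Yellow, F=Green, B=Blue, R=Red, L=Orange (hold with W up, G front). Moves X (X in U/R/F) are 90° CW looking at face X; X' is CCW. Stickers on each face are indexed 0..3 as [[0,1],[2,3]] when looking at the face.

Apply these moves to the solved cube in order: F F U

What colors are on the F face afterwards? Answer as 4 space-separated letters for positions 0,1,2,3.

After move 1 (F): F=GGGG U=WWOO R=WRWR D=RRYY L=OYOY
After move 2 (F): F=GGGG U=WWYY R=OROR D=WWYY L=OROR
After move 3 (U): U=YWYW F=ORGG R=BBOR B=ORBB L=GGOR
Query: F face = ORGG

Answer: O R G G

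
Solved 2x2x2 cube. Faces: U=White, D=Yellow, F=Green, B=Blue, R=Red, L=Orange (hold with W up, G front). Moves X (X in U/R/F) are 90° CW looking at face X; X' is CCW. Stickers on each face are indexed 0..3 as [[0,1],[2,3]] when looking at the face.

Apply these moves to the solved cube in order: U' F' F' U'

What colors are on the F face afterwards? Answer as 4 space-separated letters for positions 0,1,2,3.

Answer: B R O O

Derivation:
After move 1 (U'): U=WWWW F=OOGG R=GGRR B=RRBB L=BBOO
After move 2 (F'): F=OGOG U=WWGR R=YGYR D=BOYY L=BWOW
After move 3 (F'): F=GGOO U=WWYY R=OGBR D=WWYY L=BROG
After move 4 (U'): U=WYWY F=BROO R=GGBR B=OGBB L=RROG
Query: F face = BROO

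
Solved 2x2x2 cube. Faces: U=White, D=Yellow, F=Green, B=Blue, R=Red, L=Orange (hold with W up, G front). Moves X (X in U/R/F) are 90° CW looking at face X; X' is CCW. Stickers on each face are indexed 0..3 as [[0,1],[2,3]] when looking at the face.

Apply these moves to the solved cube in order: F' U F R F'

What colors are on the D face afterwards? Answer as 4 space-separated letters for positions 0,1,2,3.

Answer: O O Y O

Derivation:
After move 1 (F'): F=GGGG U=WWRR R=YRYR D=OOYY L=OWOW
After move 2 (U): U=RWRW F=YRGG R=BBYR B=OWBB L=GGOW
After move 3 (F): F=GYGR U=RWWG R=RBWR D=YBYY L=GOOO
After move 4 (R): R=WRRB U=RYWR F=GBGY D=YBYO B=GWWB
After move 5 (F'): F=BYGG U=RYWR R=BRYB D=OOYO L=GROW
Query: D face = OOYO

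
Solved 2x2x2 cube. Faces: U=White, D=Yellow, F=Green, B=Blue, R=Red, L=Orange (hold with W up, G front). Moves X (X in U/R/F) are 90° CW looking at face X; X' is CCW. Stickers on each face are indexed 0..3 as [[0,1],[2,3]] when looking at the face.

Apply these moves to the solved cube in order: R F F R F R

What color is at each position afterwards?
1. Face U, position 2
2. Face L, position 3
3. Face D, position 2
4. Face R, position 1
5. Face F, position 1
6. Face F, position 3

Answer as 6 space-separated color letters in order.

After move 1 (R): R=RRRR U=WGWG F=GYGY D=YBYB B=WBWB
After move 2 (F): F=GGYY U=WGOO R=WRGR D=RRYB L=OYOB
After move 3 (F): F=YGYG U=WGBY R=OROR D=GWYB L=OROR
After move 4 (R): R=OORR U=WGBG F=YWYB D=GWYW B=YBGB
After move 5 (F): F=YYBW U=WGRR R=BOGR D=ROYW L=OGOW
After move 6 (R): R=GBRO U=WYRW F=YOBW D=RGYY B=RBGB
Query 1: U[2] = R
Query 2: L[3] = W
Query 3: D[2] = Y
Query 4: R[1] = B
Query 5: F[1] = O
Query 6: F[3] = W

Answer: R W Y B O W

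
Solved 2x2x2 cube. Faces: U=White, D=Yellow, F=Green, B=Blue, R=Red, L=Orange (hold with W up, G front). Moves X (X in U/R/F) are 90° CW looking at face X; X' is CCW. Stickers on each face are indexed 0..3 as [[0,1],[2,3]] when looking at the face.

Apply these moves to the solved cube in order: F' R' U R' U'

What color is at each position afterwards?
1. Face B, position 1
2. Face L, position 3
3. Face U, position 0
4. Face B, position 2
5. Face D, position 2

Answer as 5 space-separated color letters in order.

After move 1 (F'): F=GGGG U=WWRR R=YRYR D=OOYY L=OWOW
After move 2 (R'): R=RRYY U=WBRB F=GWGR D=OGYG B=YBOB
After move 3 (U): U=RWBB F=RRGR R=YBYY B=OWOB L=GWOW
After move 4 (R'): R=BYYY U=ROBO F=RWGB D=ORYR B=GWGB
After move 5 (U'): U=OORB F=GWGB R=RWYY B=BYGB L=GWOW
Query 1: B[1] = Y
Query 2: L[3] = W
Query 3: U[0] = O
Query 4: B[2] = G
Query 5: D[2] = Y

Answer: Y W O G Y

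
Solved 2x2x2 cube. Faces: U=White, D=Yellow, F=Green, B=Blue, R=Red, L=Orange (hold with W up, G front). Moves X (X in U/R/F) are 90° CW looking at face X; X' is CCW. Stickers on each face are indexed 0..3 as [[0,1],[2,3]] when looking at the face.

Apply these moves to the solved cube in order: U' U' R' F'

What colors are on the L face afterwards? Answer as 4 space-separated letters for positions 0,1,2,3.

After move 1 (U'): U=WWWW F=OOGG R=GGRR B=RRBB L=BBOO
After move 2 (U'): U=WWWW F=BBGG R=OORR B=GGBB L=RROO
After move 3 (R'): R=OROR U=WBWG F=BWGW D=YBYG B=YGYB
After move 4 (F'): F=WWBG U=WBOO R=BRYR D=ROYG L=RGOW
Query: L face = RGOW

Answer: R G O W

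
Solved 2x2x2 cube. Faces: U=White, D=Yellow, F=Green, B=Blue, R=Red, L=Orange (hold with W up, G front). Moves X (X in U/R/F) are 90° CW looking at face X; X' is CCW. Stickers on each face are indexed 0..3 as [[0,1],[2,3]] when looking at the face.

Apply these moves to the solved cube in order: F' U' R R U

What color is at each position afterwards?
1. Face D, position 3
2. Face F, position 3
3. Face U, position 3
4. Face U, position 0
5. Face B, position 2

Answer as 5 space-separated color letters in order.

Answer: R Y O W W

Derivation:
After move 1 (F'): F=GGGG U=WWRR R=YRYR D=OOYY L=OWOW
After move 2 (U'): U=WRWR F=OWGG R=GGYR B=YRBB L=BBOW
After move 3 (R): R=YGRG U=WWWG F=OOGY D=OBYY B=RRRB
After move 4 (R): R=RYGG U=WOWY F=OBGY D=ORYR B=GRWB
After move 5 (U): U=WWYO F=RYGY R=GRGG B=BBWB L=OBOW
Query 1: D[3] = R
Query 2: F[3] = Y
Query 3: U[3] = O
Query 4: U[0] = W
Query 5: B[2] = W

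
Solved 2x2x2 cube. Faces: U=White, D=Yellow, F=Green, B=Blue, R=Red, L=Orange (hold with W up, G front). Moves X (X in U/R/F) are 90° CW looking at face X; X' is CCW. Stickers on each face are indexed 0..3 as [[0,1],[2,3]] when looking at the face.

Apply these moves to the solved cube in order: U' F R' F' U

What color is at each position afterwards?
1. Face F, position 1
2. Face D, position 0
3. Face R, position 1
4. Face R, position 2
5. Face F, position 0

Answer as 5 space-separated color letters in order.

Answer: R Y R R O

Derivation:
After move 1 (U'): U=WWWW F=OOGG R=GGRR B=RRBB L=BBOO
After move 2 (F): F=GOGO U=WWOB R=WGWR D=RGYY L=BYOY
After move 3 (R'): R=GRWW U=WBOR F=GWGB D=ROYO B=YRGB
After move 4 (F'): F=WBGG U=WBGW R=ORRW D=YYYO L=BROO
After move 5 (U): U=GWWB F=ORGG R=YRRW B=BRGB L=WBOO
Query 1: F[1] = R
Query 2: D[0] = Y
Query 3: R[1] = R
Query 4: R[2] = R
Query 5: F[0] = O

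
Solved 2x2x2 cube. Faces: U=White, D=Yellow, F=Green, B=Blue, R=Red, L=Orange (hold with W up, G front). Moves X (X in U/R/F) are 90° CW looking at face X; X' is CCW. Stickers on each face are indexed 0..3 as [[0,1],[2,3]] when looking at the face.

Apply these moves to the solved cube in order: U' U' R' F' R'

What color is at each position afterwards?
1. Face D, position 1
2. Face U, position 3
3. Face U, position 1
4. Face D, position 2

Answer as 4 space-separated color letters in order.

Answer: W Y Y Y

Derivation:
After move 1 (U'): U=WWWW F=OOGG R=GGRR B=RRBB L=BBOO
After move 2 (U'): U=WWWW F=BBGG R=OORR B=GGBB L=RROO
After move 3 (R'): R=OROR U=WBWG F=BWGW D=YBYG B=YGYB
After move 4 (F'): F=WWBG U=WBOO R=BRYR D=ROYG L=RGOW
After move 5 (R'): R=RRBY U=WYOY F=WBBO D=RWYG B=GGOB
Query 1: D[1] = W
Query 2: U[3] = Y
Query 3: U[1] = Y
Query 4: D[2] = Y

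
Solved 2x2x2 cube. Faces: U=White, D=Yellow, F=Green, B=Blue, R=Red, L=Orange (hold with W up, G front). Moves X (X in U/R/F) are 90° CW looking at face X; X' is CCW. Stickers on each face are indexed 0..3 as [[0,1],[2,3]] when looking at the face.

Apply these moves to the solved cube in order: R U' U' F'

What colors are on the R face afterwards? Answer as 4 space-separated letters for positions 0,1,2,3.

After move 1 (R): R=RRRR U=WGWG F=GYGY D=YBYB B=WBWB
After move 2 (U'): U=GGWW F=OOGY R=GYRR B=RRWB L=WBOO
After move 3 (U'): U=GWGW F=WBGY R=OORR B=GYWB L=RROO
After move 4 (F'): F=BYWG U=GWOR R=BOYR D=ROYB L=RWOG
Query: R face = BOYR

Answer: B O Y R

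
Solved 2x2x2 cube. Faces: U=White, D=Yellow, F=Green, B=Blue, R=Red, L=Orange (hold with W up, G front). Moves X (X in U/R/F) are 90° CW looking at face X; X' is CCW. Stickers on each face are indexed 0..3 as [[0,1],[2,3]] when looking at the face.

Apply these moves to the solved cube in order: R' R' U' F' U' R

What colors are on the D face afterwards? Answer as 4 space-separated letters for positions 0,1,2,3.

After move 1 (R'): R=RRRR U=WBWB F=GWGW D=YGYG B=YBYB
After move 2 (R'): R=RRRR U=WYWY F=GBGB D=YWYW B=GBGB
After move 3 (U'): U=YYWW F=OOGB R=GBRR B=RRGB L=GBOO
After move 4 (F'): F=OBOG U=YYGR R=WBYR D=BOYW L=GWOW
After move 5 (U'): U=YRYG F=GWOG R=OBYR B=WBGB L=RROW
After move 6 (R): R=YORB U=YWYG F=GOOW D=BGYW B=GBRB
Query: D face = BGYW

Answer: B G Y W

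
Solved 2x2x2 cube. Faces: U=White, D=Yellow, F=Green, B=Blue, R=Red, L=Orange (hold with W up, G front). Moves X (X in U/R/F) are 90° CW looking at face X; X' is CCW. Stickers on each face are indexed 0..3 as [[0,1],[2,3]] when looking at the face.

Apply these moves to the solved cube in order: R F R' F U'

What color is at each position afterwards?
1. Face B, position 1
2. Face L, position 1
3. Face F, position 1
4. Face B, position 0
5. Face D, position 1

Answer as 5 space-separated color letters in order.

Answer: R B R O R

Derivation:
After move 1 (R): R=RRRR U=WGWG F=GYGY D=YBYB B=WBWB
After move 2 (F): F=GGYY U=WGOO R=WRGR D=RRYB L=OYOB
After move 3 (R'): R=RRWG U=WWOW F=GGYO D=RGYY B=BBRB
After move 4 (F): F=YGOG U=WWBY R=ORWG D=WRYY L=OROG
After move 5 (U'): U=WYWB F=OROG R=YGWG B=ORRB L=BBOG
Query 1: B[1] = R
Query 2: L[1] = B
Query 3: F[1] = R
Query 4: B[0] = O
Query 5: D[1] = R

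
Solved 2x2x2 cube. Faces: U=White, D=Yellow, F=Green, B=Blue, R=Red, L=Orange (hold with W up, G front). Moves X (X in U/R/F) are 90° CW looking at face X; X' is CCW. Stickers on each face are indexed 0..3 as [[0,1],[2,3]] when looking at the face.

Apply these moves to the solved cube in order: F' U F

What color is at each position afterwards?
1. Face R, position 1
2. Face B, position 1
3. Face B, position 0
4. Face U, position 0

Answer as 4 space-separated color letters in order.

Answer: B W O R

Derivation:
After move 1 (F'): F=GGGG U=WWRR R=YRYR D=OOYY L=OWOW
After move 2 (U): U=RWRW F=YRGG R=BBYR B=OWBB L=GGOW
After move 3 (F): F=GYGR U=RWWG R=RBWR D=YBYY L=GOOO
Query 1: R[1] = B
Query 2: B[1] = W
Query 3: B[0] = O
Query 4: U[0] = R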